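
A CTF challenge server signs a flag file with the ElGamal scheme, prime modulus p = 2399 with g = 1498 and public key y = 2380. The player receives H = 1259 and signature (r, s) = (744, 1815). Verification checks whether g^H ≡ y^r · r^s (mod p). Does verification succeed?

passes

Left side g^H mod p:
1498^1259 mod 2399 = 1990
Right side y^r · r^s mod p:
2380^744 mod 2399 = 1130
744^1815 mod 2399 = 2146
1130·2146 = 2424980 ≡ 1990 (mod 2399)
1990 ≡ 1990 (mod 2399), so the signature is genuine.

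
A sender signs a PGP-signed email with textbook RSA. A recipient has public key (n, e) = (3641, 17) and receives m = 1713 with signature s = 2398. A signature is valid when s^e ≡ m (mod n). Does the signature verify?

s^2 ≡ 2398^2 = 5750404 ≡ 1265
s^4 ≡ 1265^2 = 1600225 ≡ 1826
s^8 ≡ 1826^2 = 3334276 ≡ 2761
s^16 ≡ 2761^2 = 7623121 ≡ 2508
17 = 16 + 1, so s^17 ≡ 2508·2398 ≡ 2893 (mod 3641)
The recovered value 2893 does not match the digest 1713.

does not verify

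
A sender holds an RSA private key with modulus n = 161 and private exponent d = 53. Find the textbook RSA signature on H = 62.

146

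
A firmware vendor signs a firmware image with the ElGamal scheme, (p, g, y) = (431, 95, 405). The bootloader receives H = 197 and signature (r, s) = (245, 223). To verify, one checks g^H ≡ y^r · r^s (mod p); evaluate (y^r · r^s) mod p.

405

Squares mod 431: 405^1≡405, 405^2≡245, 405^4≡116, 405^8≡95, 405^16≡405, 405^32≡245, 405^64≡116, 405^128≡95
245 = 128 + 64 + 32 + 16 + 4 + 1, so 405^245 ≡ 95·116·245·405·116·405 ≡ 1 (mod 431)
Squares mod 431: 245^1≡245, 245^2≡116, 245^4≡95, 245^8≡405, 245^16≡245, 245^32≡116, 245^64≡95, 245^128≡405
223 = 128 + 64 + 16 + 8 + 4 + 2 + 1, so 245^223 ≡ 405·95·245·405·95·116·245 ≡ 405 (mod 431)
y^r · r^s ≡ 1·405 = 405 ≡ 405 (mod 431)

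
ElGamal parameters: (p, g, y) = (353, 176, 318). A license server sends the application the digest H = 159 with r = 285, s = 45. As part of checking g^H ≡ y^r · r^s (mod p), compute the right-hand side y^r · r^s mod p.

244

Squares mod 353: 318^1≡318, 318^2≡166, 318^4≡22, 318^8≡131, 318^16≡217, 318^32≡140, 318^64≡185, 318^128≡337, 318^256≡256
285 = 256 + 16 + 8 + 4 + 1, so 318^285 ≡ 256·217·131·22·318 ≡ 232 (mod 353)
Squares mod 353: 285^1≡285, 285^2≡35, 285^4≡166, 285^8≡22, 285^16≡131, 285^32≡217
45 = 32 + 8 + 4 + 1, so 285^45 ≡ 217·22·166·285 ≡ 68 (mod 353)
y^r · r^s ≡ 232·68 = 15776 ≡ 244 (mod 353)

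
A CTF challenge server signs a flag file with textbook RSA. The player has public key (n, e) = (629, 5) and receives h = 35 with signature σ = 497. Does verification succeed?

fails

σ^2 ≡ 497^2 = 247009 ≡ 441
σ^4 ≡ 441^2 = 194481 ≡ 120
5 = 4 + 1, so σ^5 ≡ 120·497 ≡ 514 (mod 629)
514 ≠ 35, so verification fails.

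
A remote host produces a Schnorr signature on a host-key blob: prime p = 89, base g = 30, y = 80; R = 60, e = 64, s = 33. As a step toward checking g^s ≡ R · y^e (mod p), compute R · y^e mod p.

52

80^2 = 6400 ≡ 81
80^4 ≡ 81^2 = 6561 ≡ 64
80^8 ≡ 64^2 = 4096 ≡ 2
80^16 ≡ 2^2 = 4
80^32 ≡ 4^2 = 16
80^64 ≡ 16^2 = 256 ≡ 78
R · y^e ≡ 60·78 = 4680 ≡ 52 (mod 89)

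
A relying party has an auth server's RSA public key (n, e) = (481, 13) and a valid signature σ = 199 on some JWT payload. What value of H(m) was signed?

Squares mod 481: σ^1≡199, σ^2≡159, σ^4≡269, σ^8≡211
13 = 8 + 4 + 1, so σ^13 ≡ 211·269·199 ≡ 199 (mod 481)

199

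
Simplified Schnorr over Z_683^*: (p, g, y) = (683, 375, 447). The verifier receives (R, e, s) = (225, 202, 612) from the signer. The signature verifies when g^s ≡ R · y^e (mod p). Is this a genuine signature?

g^s mod p:
Squares mod 683: 375^1≡375, 375^2≡610, 375^4≡548, 375^8≡467, 375^16≡212, 375^32≡549, 375^64≡198, 375^128≡273, 375^256≡82, 375^512≡577
612 = 512 + 64 + 32 + 4, so 375^612 ≡ 577·198·549·548 ≡ 633 (mod 683)
R · y^e mod p:
Squares mod 683: 447^1≡447, 447^2≡373, 447^4≡480, 447^8≡229, 447^16≡533, 447^32≡644, 447^64≡155, 447^128≡120
202 = 128 + 64 + 8 + 2, so 447^202 ≡ 120·155·229·373 ≡ 531 (mod 683)
225·531 = 119475 ≡ 633 (mod 683)
633 ≡ 633 (mod 683); signature holds.

genuine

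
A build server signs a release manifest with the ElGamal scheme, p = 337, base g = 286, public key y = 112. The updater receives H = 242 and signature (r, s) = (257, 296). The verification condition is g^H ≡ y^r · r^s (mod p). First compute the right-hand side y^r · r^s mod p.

Squares mod 337: 112^1≡112, 112^2≡75, 112^4≡233, 112^8≡32, 112^16≡13, 112^32≡169, 112^64≡253, 112^128≡316, 112^256≡104
257 = 256 + 1, so 112^257 ≡ 104·112 ≡ 190 (mod 337)
Squares mod 337: 257^1≡257, 257^2≡334, 257^4≡9, 257^8≡81, 257^16≡158, 257^32≡26, 257^64≡2, 257^128≡4, 257^256≡16
296 = 256 + 32 + 8, so 257^296 ≡ 16·26·81 ≡ 333 (mod 337)
y^r · r^s ≡ 190·333 = 63270 ≡ 251 (mod 337)

251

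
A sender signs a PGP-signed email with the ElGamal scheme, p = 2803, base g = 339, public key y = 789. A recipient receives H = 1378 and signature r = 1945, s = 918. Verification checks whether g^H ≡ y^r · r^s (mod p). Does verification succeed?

Left side g^H mod p:
339^1378 mod 2803 = 1424
Right side y^r · r^s mod p:
789^1945 mod 2803 = 763
1945^918 mod 2803 = 225
763·225 = 171675 ≡ 692 (mod 2803)
1424 ≠ 692, so verification fails.

fails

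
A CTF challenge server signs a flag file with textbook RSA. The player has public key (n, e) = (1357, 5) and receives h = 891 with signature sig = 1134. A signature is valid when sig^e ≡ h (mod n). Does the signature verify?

verifies

sig^5 mod 1357 = 891
sig^5 mod 1357 = 891 matches h.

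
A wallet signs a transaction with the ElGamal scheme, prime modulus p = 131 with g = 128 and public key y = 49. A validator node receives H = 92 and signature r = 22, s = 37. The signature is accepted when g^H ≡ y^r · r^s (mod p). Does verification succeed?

fails

Left side g^H mod p:
128^2 = 16384 ≡ 9
128^4 ≡ 9^2 = 81
128^8 ≡ 81^2 = 6561 ≡ 11
128^16 ≡ 11^2 = 121
128^32 ≡ 121^2 = 14641 ≡ 100
128^64 ≡ 100^2 = 10000 ≡ 44
92 = 64 + 16 + 8 + 4, so 128^92 ≡ 44·121·11·81 ≡ 43 (mod 131)
Right side y^r · r^s mod p:
49^2 = 2401 ≡ 43
49^4 ≡ 43^2 = 1849 ≡ 15
49^8 ≡ 15^2 = 225 ≡ 94
49^16 ≡ 94^2 = 8836 ≡ 59
22 = 16 + 4 + 2, so 49^22 ≡ 59·15·43 ≡ 65 (mod 131)
22^2 = 484 ≡ 91
22^4 ≡ 91^2 = 8281 ≡ 28
22^8 ≡ 28^2 = 784 ≡ 129
22^16 ≡ 129^2 = 16641 ≡ 4
22^32 ≡ 4^2 = 16
37 = 32 + 4 + 1, so 22^37 ≡ 16·28·22 ≡ 31 (mod 131)
65·31 = 2015 ≡ 50 (mod 131)
43 ≠ 50, so verification fails.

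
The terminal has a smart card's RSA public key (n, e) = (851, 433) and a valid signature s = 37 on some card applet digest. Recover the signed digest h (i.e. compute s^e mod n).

Squares mod 851: s^1≡37, s^2≡518, s^4≡259, s^8≡703, s^16≡629, s^32≡777, s^64≡370, s^128≡740, s^256≡407
433 = 256 + 128 + 32 + 16 + 1, so s^433 ≡ 407·740·777·629·37 ≡ 592 (mod 851)

592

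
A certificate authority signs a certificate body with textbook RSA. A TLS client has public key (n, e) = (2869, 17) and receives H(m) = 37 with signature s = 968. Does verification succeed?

passes

Squares mod 2869: s^1≡968, s^2≡1730, s^4≡533, s^8≡58, s^16≡495
17 = 16 + 1, so s^17 ≡ 495·968 ≡ 37 (mod 2869)
s^17 mod 2869 = 37 matches H(m).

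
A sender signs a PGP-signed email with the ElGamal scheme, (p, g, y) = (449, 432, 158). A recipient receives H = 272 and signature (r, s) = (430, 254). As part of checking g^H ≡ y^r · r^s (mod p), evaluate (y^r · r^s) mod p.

328

158^2 = 24964 ≡ 269
158^4 ≡ 269^2 = 72361 ≡ 72
158^8 ≡ 72^2 = 5184 ≡ 245
158^16 ≡ 245^2 = 60025 ≡ 308
158^32 ≡ 308^2 = 94864 ≡ 125
158^64 ≡ 125^2 = 15625 ≡ 359
158^128 ≡ 359^2 = 128881 ≡ 18
158^256 ≡ 18^2 = 324
430 = 256 + 128 + 32 + 8 + 4 + 2, so 158^430 ≡ 324·18·125·245·72·269 ≡ 371 (mod 449)
430^2 = 184900 ≡ 361
430^4 ≡ 361^2 = 130321 ≡ 111
430^8 ≡ 111^2 = 12321 ≡ 198
430^16 ≡ 198^2 = 39204 ≡ 141
430^32 ≡ 141^2 = 19881 ≡ 125
430^64 ≡ 125^2 = 15625 ≡ 359
430^128 ≡ 359^2 = 128881 ≡ 18
254 = 128 + 64 + 32 + 16 + 8 + 4 + 2, so 430^254 ≡ 18·359·125·141·198·111·361 ≡ 180 (mod 449)
y^r · r^s ≡ 371·180 = 66780 ≡ 328 (mod 449)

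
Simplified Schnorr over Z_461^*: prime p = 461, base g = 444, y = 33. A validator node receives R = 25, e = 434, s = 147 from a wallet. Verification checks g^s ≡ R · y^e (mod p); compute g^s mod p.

372

444^2 = 197136 ≡ 289
444^4 ≡ 289^2 = 83521 ≡ 80
444^8 ≡ 80^2 = 6400 ≡ 407
444^16 ≡ 407^2 = 165649 ≡ 150
444^32 ≡ 150^2 = 22500 ≡ 372
444^64 ≡ 372^2 = 138384 ≡ 84
444^128 ≡ 84^2 = 7056 ≡ 141
147 = 128 + 16 + 2 + 1, so 444^147 ≡ 141·150·289·444 ≡ 372 (mod 461)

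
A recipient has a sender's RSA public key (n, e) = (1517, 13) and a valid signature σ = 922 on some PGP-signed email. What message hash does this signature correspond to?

118

Squares mod 1517: σ^1≡922, σ^2≡564, σ^4≡1043, σ^8≡160
13 = 8 + 4 + 1, so σ^13 ≡ 160·1043·922 ≡ 118 (mod 1517)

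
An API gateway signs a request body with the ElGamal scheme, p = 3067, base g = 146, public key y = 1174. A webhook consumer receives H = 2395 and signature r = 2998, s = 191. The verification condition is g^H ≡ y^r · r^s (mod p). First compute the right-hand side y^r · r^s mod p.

Squares mod 3067: 1174^1≡1174, 1174^2≡1193, 1174^4≡161, 1174^8≡1385, 1174^16≡1350, 1174^32≡702, 1174^64≡2084, 1174^128≡184, 1174^256≡119, 1174^512≡1893, 1174^1024≡1193, 1174^2048≡161
2998 = 2048 + 512 + 256 + 128 + 32 + 16 + 4 + 2, so 1174^2998 ≡ 161·1893·119·184·702·1350·161·1193 ≡ 2115 (mod 3067)
Squares mod 3067: 2998^1≡2998, 2998^2≡1694, 2998^4≡1991, 2998^8≡1517, 2998^16≡1039, 2998^32≡3004, 2998^64≡902, 2998^128≡849
191 = 128 + 32 + 16 + 8 + 4 + 2 + 1, so 2998^191 ≡ 849·3004·1039·1517·1991·1694·2998 ≡ 2903 (mod 3067)
y^r · r^s ≡ 2115·2903 = 6139845 ≡ 2778 (mod 3067)

2778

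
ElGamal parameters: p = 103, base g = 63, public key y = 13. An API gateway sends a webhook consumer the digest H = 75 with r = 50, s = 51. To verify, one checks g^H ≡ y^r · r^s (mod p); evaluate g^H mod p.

8

63^75 mod 103 = 8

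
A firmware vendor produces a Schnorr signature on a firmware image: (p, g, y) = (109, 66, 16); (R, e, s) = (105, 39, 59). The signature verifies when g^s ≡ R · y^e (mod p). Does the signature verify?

verifies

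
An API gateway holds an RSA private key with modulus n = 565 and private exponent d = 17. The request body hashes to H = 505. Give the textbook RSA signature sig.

170

Squares mod 565: H^1≡505, H^2≡210, H^4≡30, H^8≡335, H^16≡355
17 = 16 + 1, so H^17 ≡ 355·505 ≡ 170 (mod 565)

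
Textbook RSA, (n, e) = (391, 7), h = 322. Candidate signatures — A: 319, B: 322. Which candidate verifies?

B

Candidate A: Squares mod 391: 319^1≡319, 319^2≡101, 319^4≡35; 7 = 4 + 2 + 1, so 319^7 ≡ 35·101·319 ≡ 21 (mod 391)
Candidate B: Squares mod 391: 322^1≡322, 322^2≡69, 322^4≡69; 7 = 4 + 2 + 1, so 322^7 ≡ 69·69·322 ≡ 322 (mod 391)
  → matches h = 322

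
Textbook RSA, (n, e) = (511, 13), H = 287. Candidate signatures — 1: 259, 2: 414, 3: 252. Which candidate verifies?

Candidate 1: Squares mod 511: 259^1≡259, 259^2≡140, 259^4≡182, 259^8≡420; 13 = 8 + 4 + 1, so 259^13 ≡ 420·182·259 ≡ 287 (mod 511)
  → matches H = 287
Candidate 2: Squares mod 511: 414^1≡414, 414^2≡211, 414^4≡64, 414^8≡8; 13 = 8 + 4 + 1, so 414^13 ≡ 8·64·414 ≡ 414 (mod 511)
Candidate 3: Squares mod 511: 252^1≡252, 252^2≡140, 252^4≡182, 252^8≡420; 13 = 8 + 4 + 1, so 252^13 ≡ 420·182·252 ≡ 224 (mod 511)

1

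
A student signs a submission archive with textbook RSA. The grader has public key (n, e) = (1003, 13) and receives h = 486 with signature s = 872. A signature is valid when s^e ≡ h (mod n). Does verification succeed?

s^2 ≡ 872^2 = 760384 ≡ 110
s^4 ≡ 110^2 = 12100 ≡ 64
s^8 ≡ 64^2 = 4096 ≡ 84
13 = 8 + 4 + 1, so s^13 ≡ 84·64·872 ≡ 853 (mod 1003)
The recovered value 853 does not match the digest 486.

fails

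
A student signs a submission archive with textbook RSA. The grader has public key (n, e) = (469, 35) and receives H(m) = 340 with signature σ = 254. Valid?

yes

Squares mod 469: σ^1≡254, σ^2≡263, σ^4≡226, σ^8≡424, σ^16≡149, σ^32≡158
35 = 32 + 2 + 1, so σ^35 ≡ 158·263·254 ≡ 340 (mod 469)
σ^35 mod 469 = 340 matches H(m).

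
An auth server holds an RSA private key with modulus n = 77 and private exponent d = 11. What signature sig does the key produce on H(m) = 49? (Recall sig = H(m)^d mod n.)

(H(m))^2 ≡ 49^2 = 2401 ≡ 14
(H(m))^4 ≡ 14^2 = 196 ≡ 42
(H(m))^8 ≡ 42^2 = 1764 ≡ 70
11 = 8 + 2 + 1, so (H(m))^11 ≡ 70·14·49 ≡ 49 (mod 77)

49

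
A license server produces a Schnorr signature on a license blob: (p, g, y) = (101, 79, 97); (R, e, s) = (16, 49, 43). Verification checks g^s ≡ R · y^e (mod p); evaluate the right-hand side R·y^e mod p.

97

Squares mod 101: 97^1≡97, 97^2≡16, 97^4≡54, 97^8≡88, 97^16≡68, 97^32≡79
49 = 32 + 16 + 1, so 97^49 ≡ 79·68·97 ≡ 25 (mod 101)
R · y^e ≡ 16·25 = 400 ≡ 97 (mod 101)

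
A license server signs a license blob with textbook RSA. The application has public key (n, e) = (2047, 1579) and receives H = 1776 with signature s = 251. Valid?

s^2 ≡ 251^2 = 63001 ≡ 1591
s^4 ≡ 1591^2 = 2531281 ≡ 1189
s^8 ≡ 1189^2 = 1413721 ≡ 1291
s^16 ≡ 1291^2 = 1666681 ≡ 423
s^32 ≡ 423^2 = 178929 ≡ 840
s^64 ≡ 840^2 = 705600 ≡ 1432
s^128 ≡ 1432^2 = 2050624 ≡ 1577
s^256 ≡ 1577^2 = 2486929 ≡ 1871
s^512 ≡ 1871^2 = 3500641 ≡ 271
s^1024 ≡ 271^2 = 73441 ≡ 1796
1579 = 1024 + 512 + 32 + 8 + 2 + 1, so s^1579 ≡ 1796·271·840·1291·1591·251 ≡ 1776 (mod 2047)
s^1579 mod 2047 = 1776 matches H.

yes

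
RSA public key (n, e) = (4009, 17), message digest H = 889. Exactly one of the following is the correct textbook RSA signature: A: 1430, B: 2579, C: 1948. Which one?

B

Candidate A: Squares mod 4009: 1430^1≡1430, 1430^2≡310, 1430^4≡3893, 1430^8≡1429, 1430^16≡1460; 17 = 16 + 1, so 1430^17 ≡ 1460·1430 ≡ 3120 (mod 4009)
Candidate B: Squares mod 4009: 2579^1≡2579, 2579^2≡310, 2579^4≡3893, 2579^8≡1429, 2579^16≡1460; 17 = 16 + 1, so 2579^17 ≡ 1460·2579 ≡ 889 (mod 4009)
  → matches H = 889
Candidate C: Squares mod 4009: 1948^1≡1948, 1948^2≡2190, 1948^4≡1336, 1948^8≡891, 1948^16≡99; 17 = 16 + 1, so 1948^17 ≡ 99·1948 ≡ 420 (mod 4009)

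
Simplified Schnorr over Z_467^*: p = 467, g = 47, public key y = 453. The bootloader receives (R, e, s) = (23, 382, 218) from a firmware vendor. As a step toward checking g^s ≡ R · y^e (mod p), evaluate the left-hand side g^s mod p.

47^2 = 2209 ≡ 341
47^4 ≡ 341^2 = 116281 ≡ 465
47^8 ≡ 465^2 = 216225 ≡ 4
47^16 ≡ 4^2 = 16
47^32 ≡ 16^2 = 256
47^64 ≡ 256^2 = 65536 ≡ 156
47^128 ≡ 156^2 = 24336 ≡ 52
218 = 128 + 64 + 16 + 8 + 2, so 47^218 ≡ 52·156·16·4·341 ≡ 324 (mod 467)

324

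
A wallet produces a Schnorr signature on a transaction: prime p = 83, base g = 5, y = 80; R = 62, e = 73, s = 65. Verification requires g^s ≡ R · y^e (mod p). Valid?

no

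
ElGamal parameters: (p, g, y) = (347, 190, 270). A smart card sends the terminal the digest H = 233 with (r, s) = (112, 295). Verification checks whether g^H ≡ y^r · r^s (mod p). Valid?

Left side g^H mod p:
190^2 = 36100 ≡ 12
190^4 ≡ 12^2 = 144
190^8 ≡ 144^2 = 20736 ≡ 263
190^16 ≡ 263^2 = 69169 ≡ 116
190^32 ≡ 116^2 = 13456 ≡ 270
190^64 ≡ 270^2 = 72900 ≡ 30
190^128 ≡ 30^2 = 900 ≡ 206
233 = 128 + 64 + 32 + 8 + 1, so 190^233 ≡ 206·30·270·263·190 ≡ 101 (mod 347)
Right side y^r · r^s mod p:
270^2 = 72900 ≡ 30
270^4 ≡ 30^2 = 900 ≡ 206
270^8 ≡ 206^2 = 42436 ≡ 102
270^16 ≡ 102^2 = 10404 ≡ 341
270^32 ≡ 341^2 = 116281 ≡ 36
270^64 ≡ 36^2 = 1296 ≡ 255
112 = 64 + 32 + 16, so 270^112 ≡ 255·36·341 ≡ 93 (mod 347)
112^2 = 12544 ≡ 52
112^4 ≡ 52^2 = 2704 ≡ 275
112^8 ≡ 275^2 = 75625 ≡ 326
112^16 ≡ 326^2 = 106276 ≡ 94
112^32 ≡ 94^2 = 8836 ≡ 161
112^64 ≡ 161^2 = 25921 ≡ 243
112^128 ≡ 243^2 = 59049 ≡ 59
112^256 ≡ 59^2 = 3481 ≡ 11
295 = 256 + 32 + 4 + 2 + 1, so 112^295 ≡ 11·161·275·52·112 ≡ 80 (mod 347)
93·80 = 7440 ≡ 153 (mod 347)
101 ≠ 153, so verification fails.

no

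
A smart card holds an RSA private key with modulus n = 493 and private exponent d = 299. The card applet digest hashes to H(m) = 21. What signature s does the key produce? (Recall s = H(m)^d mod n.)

404

(H(m))^2 ≡ 21^2 = 441
(H(m))^4 ≡ 441^2 = 194481 ≡ 239
(H(m))^8 ≡ 239^2 = 57121 ≡ 426
(H(m))^16 ≡ 426^2 = 181476 ≡ 52
(H(m))^32 ≡ 52^2 = 2704 ≡ 239
(H(m))^64 ≡ 239^2 = 57121 ≡ 426
(H(m))^128 ≡ 426^2 = 181476 ≡ 52
(H(m))^256 ≡ 52^2 = 2704 ≡ 239
299 = 256 + 32 + 8 + 2 + 1, so (H(m))^299 ≡ 239·239·426·441·21 ≡ 404 (mod 493)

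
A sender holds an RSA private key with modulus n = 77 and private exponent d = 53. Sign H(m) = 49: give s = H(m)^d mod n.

(H(m))^2 ≡ 49^2 = 2401 ≡ 14
(H(m))^4 ≡ 14^2 = 196 ≡ 42
(H(m))^8 ≡ 42^2 = 1764 ≡ 70
(H(m))^16 ≡ 70^2 = 4900 ≡ 49
(H(m))^32 ≡ 49^2 = 2401 ≡ 14
53 = 32 + 16 + 4 + 1, so (H(m))^53 ≡ 14·49·42·49 ≡ 70 (mod 77)

70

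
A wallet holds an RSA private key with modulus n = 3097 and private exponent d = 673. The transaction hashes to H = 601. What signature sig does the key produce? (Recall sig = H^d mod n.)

2064

H^2 ≡ 601^2 = 361201 ≡ 1949
H^4 ≡ 1949^2 = 3798601 ≡ 1679
H^8 ≡ 1679^2 = 2819041 ≡ 771
H^16 ≡ 771^2 = 594441 ≡ 2914
H^32 ≡ 2914^2 = 8491396 ≡ 2519
H^64 ≡ 2519^2 = 6345361 ≡ 2705
H^128 ≡ 2705^2 = 7317025 ≡ 1911
H^256 ≡ 1911^2 = 3651921 ≡ 558
H^512 ≡ 558^2 = 311364 ≡ 1664
673 = 512 + 128 + 32 + 1, so H^673 ≡ 1664·1911·2519·601 ≡ 2064 (mod 3097)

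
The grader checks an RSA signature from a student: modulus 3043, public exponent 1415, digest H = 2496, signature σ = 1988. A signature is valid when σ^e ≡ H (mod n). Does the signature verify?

does not verify

Squares mod 3043: σ^1≡1988, σ^2≡2330, σ^4≡188, σ^8≡1871, σ^16≡1191, σ^32≡443, σ^64≡1497, σ^128≡1361, σ^256≡2177, σ^512≡1378, σ^1024≡52
1415 = 1024 + 256 + 128 + 4 + 2 + 1, so σ^1415 ≡ 52·2177·1361·188·2330·1988 ≡ 2056 (mod 3043)
σ^1415 mod 3043 = 2056, but H = 2496.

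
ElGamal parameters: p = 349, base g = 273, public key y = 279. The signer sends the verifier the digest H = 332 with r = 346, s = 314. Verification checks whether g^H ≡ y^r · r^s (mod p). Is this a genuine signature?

Left side g^H mod p:
Squares mod 349: 273^1≡273, 273^2≡192, 273^4≡219, 273^8≡148, 273^16≡266, 273^32≡258, 273^64≡254, 273^128≡300, 273^256≡307
332 = 256 + 64 + 8 + 4, so 273^332 ≡ 307·254·148·219 ≡ 185 (mod 349)
Right side y^r · r^s mod p:
Squares mod 349: 279^1≡279, 279^2≡14, 279^4≡196, 279^8≡26, 279^16≡327, 279^32≡135, 279^64≡77, 279^128≡345, 279^256≡16
346 = 256 + 64 + 16 + 8 + 2, so 279^346 ≡ 16·77·327·26·14 ≡ 25 (mod 349)
Squares mod 349: 346^1≡346, 346^2≡9, 346^4≡81, 346^8≡279, 346^16≡14, 346^32≡196, 346^64≡26, 346^128≡327, 346^256≡135
314 = 256 + 32 + 16 + 8 + 2, so 346^314 ≡ 135·196·14·279·9 ≡ 147 (mod 349)
25·147 = 3675 ≡ 185 (mod 349)
185 ≡ 185 (mod 349), so the signature is genuine.

genuine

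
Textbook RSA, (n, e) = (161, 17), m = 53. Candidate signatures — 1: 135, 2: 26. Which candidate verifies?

1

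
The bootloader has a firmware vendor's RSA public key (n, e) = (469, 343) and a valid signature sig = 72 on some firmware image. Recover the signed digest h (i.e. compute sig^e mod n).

Squares mod 469: sig^1≡72, sig^2≡25, sig^4≡156, sig^8≡417, sig^16≡359, sig^32≡375, sig^64≡394, sig^128≡466, sig^256≡9
343 = 256 + 64 + 16 + 4 + 2 + 1, so sig^343 ≡ 9·394·359·156·25·72 ≡ 310 (mod 469)

310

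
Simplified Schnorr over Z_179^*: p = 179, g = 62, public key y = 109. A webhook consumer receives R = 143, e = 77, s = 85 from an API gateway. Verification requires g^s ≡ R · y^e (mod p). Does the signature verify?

g^s mod p:
Squares mod 179: 62^1≡62, 62^2≡85, 62^4≡65, 62^8≡108, 62^16≡29, 62^32≡125, 62^64≡52
85 = 64 + 16 + 4 + 1, so 62^85 ≡ 52·29·65·62 ≡ 11 (mod 179)
R · y^e mod p:
Squares mod 179: 109^1≡109, 109^2≡67, 109^4≡14, 109^8≡17, 109^16≡110, 109^32≡107, 109^64≡172
77 = 64 + 8 + 4 + 1, so 109^77 ≡ 172·17·14·109 ≡ 91 (mod 179)
143·91 = 13013 ≡ 125 (mod 179)
11 ≠ 125; the check fails.

does not verify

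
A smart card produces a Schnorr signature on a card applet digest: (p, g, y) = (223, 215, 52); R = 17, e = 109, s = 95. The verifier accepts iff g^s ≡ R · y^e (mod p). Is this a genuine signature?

g^s mod p:
215^2 = 46225 ≡ 64
215^4 ≡ 64^2 = 4096 ≡ 82
215^8 ≡ 82^2 = 6724 ≡ 34
215^16 ≡ 34^2 = 1156 ≡ 41
215^32 ≡ 41^2 = 1681 ≡ 120
215^64 ≡ 120^2 = 14400 ≡ 128
95 = 64 + 16 + 8 + 4 + 2 + 1, so 215^95 ≡ 128·41·34·82·64·215 ≡ 87 (mod 223)
R · y^e mod p:
52^2 = 2704 ≡ 28
52^4 ≡ 28^2 = 784 ≡ 115
52^8 ≡ 115^2 = 13225 ≡ 68
52^16 ≡ 68^2 = 4624 ≡ 164
52^32 ≡ 164^2 = 26896 ≡ 136
52^64 ≡ 136^2 = 18496 ≡ 210
109 = 64 + 32 + 8 + 4 + 1, so 52^109 ≡ 210·136·68·115·52 ≡ 215 (mod 223)
17·215 = 3655 ≡ 87 (mod 223)
87 ≡ 87 (mod 223); signature holds.

genuine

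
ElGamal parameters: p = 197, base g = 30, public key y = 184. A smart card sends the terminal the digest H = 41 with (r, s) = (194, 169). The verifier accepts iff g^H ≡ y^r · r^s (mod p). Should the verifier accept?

reject

Left side g^H mod p:
Squares mod 197: 30^1≡30, 30^2≡112, 30^4≡133, 30^8≡156, 30^16≡105, 30^32≡190
41 = 32 + 8 + 1, so 30^41 ≡ 190·156·30 ≡ 139 (mod 197)
Right side y^r · r^s mod p:
Squares mod 197: 184^1≡184, 184^2≡169, 184^4≡193, 184^8≡16, 184^16≡59, 184^32≡132, 184^64≡88, 184^128≡61
194 = 128 + 64 + 2, so 184^194 ≡ 61·88·169 ≡ 7 (mod 197)
Squares mod 197: 194^1≡194, 194^2≡9, 194^4≡81, 194^8≡60, 194^16≡54, 194^32≡158, 194^64≡142, 194^128≡70
169 = 128 + 32 + 8 + 1, so 194^169 ≡ 70·158·60·194 ≡ 82 (mod 197)
7·82 = 574 ≡ 180 (mod 197)
139 ≠ 180, so verification fails.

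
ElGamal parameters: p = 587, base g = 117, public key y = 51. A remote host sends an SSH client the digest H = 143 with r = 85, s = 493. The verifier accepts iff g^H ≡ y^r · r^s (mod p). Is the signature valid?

Left side g^H mod p:
117^2 = 13689 ≡ 188
117^4 ≡ 188^2 = 35344 ≡ 124
117^8 ≡ 124^2 = 15376 ≡ 114
117^16 ≡ 114^2 = 12996 ≡ 82
117^32 ≡ 82^2 = 6724 ≡ 267
117^64 ≡ 267^2 = 71289 ≡ 262
117^128 ≡ 262^2 = 68644 ≡ 552
143 = 128 + 8 + 4 + 2 + 1, so 117^143 ≡ 552·114·124·188·117 ≡ 131 (mod 587)
Right side y^r · r^s mod p:
51^2 = 2601 ≡ 253
51^4 ≡ 253^2 = 64009 ≡ 26
51^8 ≡ 26^2 = 676 ≡ 89
51^16 ≡ 89^2 = 7921 ≡ 290
51^32 ≡ 290^2 = 84100 ≡ 159
51^64 ≡ 159^2 = 25281 ≡ 40
85 = 64 + 16 + 4 + 1, so 51^85 ≡ 40·290·26·51 ≡ 439 (mod 587)
85^2 = 7225 ≡ 181
85^4 ≡ 181^2 = 32761 ≡ 476
85^8 ≡ 476^2 = 226576 ≡ 581
85^16 ≡ 581^2 = 337561 ≡ 36
85^32 ≡ 36^2 = 1296 ≡ 122
85^64 ≡ 122^2 = 14884 ≡ 209
85^128 ≡ 209^2 = 43681 ≡ 243
85^256 ≡ 243^2 = 59049 ≡ 349
493 = 256 + 128 + 64 + 32 + 8 + 4 + 1, so 85^493 ≡ 349·243·209·122·581·476·85 ≡ 69 (mod 587)
439·69 = 30291 ≡ 354 (mod 587)
131 ≠ 354, so verification fails.

invalid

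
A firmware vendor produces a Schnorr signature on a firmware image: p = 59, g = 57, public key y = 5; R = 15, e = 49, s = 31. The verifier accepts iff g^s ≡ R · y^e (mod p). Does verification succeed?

passes

g^s mod p:
57^2 = 3249 ≡ 4
57^4 ≡ 4^2 = 16
57^8 ≡ 16^2 = 256 ≡ 20
57^16 ≡ 20^2 = 400 ≡ 46
31 = 16 + 8 + 4 + 2 + 1, so 57^31 ≡ 46·20·16·4·57 ≡ 4 (mod 59)
R · y^e mod p:
5^2 = 25
5^4 ≡ 25^2 = 625 ≡ 35
5^8 ≡ 35^2 = 1225 ≡ 45
5^16 ≡ 45^2 = 2025 ≡ 19
5^32 ≡ 19^2 = 361 ≡ 7
49 = 32 + 16 + 1, so 5^49 ≡ 7·19·5 ≡ 16 (mod 59)
15·16 = 240 ≡ 4 (mod 59)
4 ≡ 4 (mod 59); signature holds.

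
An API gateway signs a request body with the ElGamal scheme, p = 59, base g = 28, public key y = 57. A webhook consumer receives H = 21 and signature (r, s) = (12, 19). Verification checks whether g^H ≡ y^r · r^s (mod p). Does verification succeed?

Left side g^H mod p:
Squares mod 59: 28^1≡28, 28^2≡17, 28^4≡53, 28^8≡36, 28^16≡57
21 = 16 + 4 + 1, so 28^21 ≡ 57·53·28 ≡ 41 (mod 59)
Right side y^r · r^s mod p:
Squares mod 59: 57^1≡57, 57^2≡4, 57^4≡16, 57^8≡20
12 = 8 + 4, so 57^12 ≡ 20·16 ≡ 25 (mod 59)
Squares mod 59: 12^1≡12, 12^2≡26, 12^4≡27, 12^8≡21, 12^16≡28
19 = 16 + 2 + 1, so 12^19 ≡ 28·26·12 ≡ 4 (mod 59)
25·4 = 100 ≡ 41 (mod 59)
41 ≡ 41 (mod 59), so the signature is genuine.

passes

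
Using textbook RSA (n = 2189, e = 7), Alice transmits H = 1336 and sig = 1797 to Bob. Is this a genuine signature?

genuine

sig^2 ≡ 1797^2 = 3229209 ≡ 434
sig^4 ≡ 434^2 = 188356 ≡ 102
7 = 4 + 2 + 1, so sig^7 ≡ 102·434·1797 ≡ 1336 (mod 2189)
Since 1336 equals the digest 1336, verification succeeds.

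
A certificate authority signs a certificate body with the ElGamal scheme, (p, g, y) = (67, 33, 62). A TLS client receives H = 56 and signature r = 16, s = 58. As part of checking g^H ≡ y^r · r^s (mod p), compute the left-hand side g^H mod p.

33^56 mod 67 = 19

19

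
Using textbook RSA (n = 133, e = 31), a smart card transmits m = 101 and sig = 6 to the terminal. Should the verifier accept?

reject

sig^2 ≡ 6^2 = 36
sig^4 ≡ 36^2 = 1296 ≡ 99
sig^8 ≡ 99^2 = 9801 ≡ 92
sig^16 ≡ 92^2 = 8464 ≡ 85
31 = 16 + 8 + 4 + 2 + 1, so sig^31 ≡ 85·92·99·36·6 ≡ 118 (mod 133)
sig^31 mod 133 = 118, but m = 101.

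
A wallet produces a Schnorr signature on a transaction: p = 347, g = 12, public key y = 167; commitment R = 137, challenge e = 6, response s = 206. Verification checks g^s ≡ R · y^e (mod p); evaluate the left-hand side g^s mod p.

12^2 = 144
12^4 ≡ 144^2 = 20736 ≡ 263
12^8 ≡ 263^2 = 69169 ≡ 116
12^16 ≡ 116^2 = 13456 ≡ 270
12^32 ≡ 270^2 = 72900 ≡ 30
12^64 ≡ 30^2 = 900 ≡ 206
12^128 ≡ 206^2 = 42436 ≡ 102
206 = 128 + 64 + 8 + 4 + 2, so 12^206 ≡ 102·206·116·263·144 ≡ 13 (mod 347)

13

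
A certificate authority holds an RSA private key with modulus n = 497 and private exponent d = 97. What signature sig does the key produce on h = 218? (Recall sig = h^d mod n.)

309

h^2 ≡ 218^2 = 47524 ≡ 309
h^4 ≡ 309^2 = 95481 ≡ 57
h^8 ≡ 57^2 = 3249 ≡ 267
h^16 ≡ 267^2 = 71289 ≡ 218
h^32 ≡ 218^2 = 47524 ≡ 309
h^64 ≡ 309^2 = 95481 ≡ 57
97 = 64 + 32 + 1, so h^97 ≡ 57·309·218 ≡ 309 (mod 497)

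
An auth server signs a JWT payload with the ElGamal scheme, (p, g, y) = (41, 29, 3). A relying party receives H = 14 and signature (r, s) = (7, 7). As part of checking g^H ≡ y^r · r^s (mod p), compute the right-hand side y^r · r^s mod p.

33

3^2 = 9
3^4 ≡ 9^2 = 81 ≡ 40
7 = 4 + 2 + 1, so 3^7 ≡ 40·9·3 ≡ 14 (mod 41)
7^2 = 49 ≡ 8
7^4 ≡ 8^2 = 64 ≡ 23
7 = 4 + 2 + 1, so 7^7 ≡ 23·8·7 ≡ 17 (mod 41)
y^r · r^s ≡ 14·17 = 238 ≡ 33 (mod 41)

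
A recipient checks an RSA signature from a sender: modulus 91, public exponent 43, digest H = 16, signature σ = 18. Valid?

no

σ^2 ≡ 18^2 = 324 ≡ 51
σ^4 ≡ 51^2 = 2601 ≡ 53
σ^8 ≡ 53^2 = 2809 ≡ 79
σ^16 ≡ 79^2 = 6241 ≡ 53
σ^32 ≡ 53^2 = 2809 ≡ 79
43 = 32 + 8 + 2 + 1, so σ^43 ≡ 79·79·51·18 ≡ 60 (mod 91)
σ^43 mod 91 = 60, but H = 16.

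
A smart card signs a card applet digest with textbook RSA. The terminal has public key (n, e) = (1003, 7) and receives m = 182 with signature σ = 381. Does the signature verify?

verifies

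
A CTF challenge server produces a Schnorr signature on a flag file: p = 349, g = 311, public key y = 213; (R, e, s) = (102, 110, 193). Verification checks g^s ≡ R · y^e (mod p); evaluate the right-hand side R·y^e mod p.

247

213^2 = 45369 ≡ 348
213^4 ≡ 348^2 = 121104 ≡ 1
213^8 ≡ 1^2 = 1
213^16 ≡ 1^2 = 1
213^32 ≡ 1^2 = 1
213^64 ≡ 1^2 = 1
110 = 64 + 32 + 8 + 4 + 2, so 213^110 ≡ 1·1·1·1·348 ≡ 348 (mod 349)
R · y^e ≡ 102·348 = 35496 ≡ 247 (mod 349)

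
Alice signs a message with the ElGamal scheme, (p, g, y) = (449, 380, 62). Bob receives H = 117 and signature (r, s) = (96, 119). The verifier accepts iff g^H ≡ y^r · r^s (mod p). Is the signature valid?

Left side g^H mod p:
380^2 = 144400 ≡ 271
380^4 ≡ 271^2 = 73441 ≡ 254
380^8 ≡ 254^2 = 64516 ≡ 309
380^16 ≡ 309^2 = 95481 ≡ 293
380^32 ≡ 293^2 = 85849 ≡ 90
380^64 ≡ 90^2 = 8100 ≡ 18
117 = 64 + 32 + 16 + 4 + 1, so 380^117 ≡ 18·90·293·254·380 ≡ 342 (mod 449)
Right side y^r · r^s mod p:
62^2 = 3844 ≡ 252
62^4 ≡ 252^2 = 63504 ≡ 195
62^8 ≡ 195^2 = 38025 ≡ 309
62^16 ≡ 309^2 = 95481 ≡ 293
62^32 ≡ 293^2 = 85849 ≡ 90
62^64 ≡ 90^2 = 8100 ≡ 18
96 = 64 + 32, so 62^96 ≡ 18·90 ≡ 273 (mod 449)
96^2 = 9216 ≡ 236
96^4 ≡ 236^2 = 55696 ≡ 20
96^8 ≡ 20^2 = 400
96^16 ≡ 400^2 = 160000 ≡ 156
96^32 ≡ 156^2 = 24336 ≡ 90
96^64 ≡ 90^2 = 8100 ≡ 18
119 = 64 + 32 + 16 + 4 + 2 + 1, so 96^119 ≡ 18·90·156·20·236·96 ≡ 95 (mod 449)
273·95 = 25935 ≡ 342 (mod 449)
342 ≡ 342 (mod 449), so the signature is genuine.

valid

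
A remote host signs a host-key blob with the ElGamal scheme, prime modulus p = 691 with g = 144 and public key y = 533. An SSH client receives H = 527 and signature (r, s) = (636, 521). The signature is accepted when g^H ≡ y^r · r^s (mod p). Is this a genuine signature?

genuine

Left side g^H mod p:
144^2 = 20736 ≡ 6
144^4 ≡ 6^2 = 36
144^8 ≡ 36^2 = 1296 ≡ 605
144^16 ≡ 605^2 = 366025 ≡ 486
144^32 ≡ 486^2 = 236196 ≡ 565
144^64 ≡ 565^2 = 319225 ≡ 674
144^128 ≡ 674^2 = 454276 ≡ 289
144^256 ≡ 289^2 = 83521 ≡ 601
144^512 ≡ 601^2 = 361201 ≡ 499
527 = 512 + 8 + 4 + 2 + 1, so 144^527 ≡ 499·605·36·6·144 ≡ 43 (mod 691)
Right side y^r · r^s mod p:
533^2 = 284089 ≡ 88
533^4 ≡ 88^2 = 7744 ≡ 143
533^8 ≡ 143^2 = 20449 ≡ 410
533^16 ≡ 410^2 = 168100 ≡ 187
533^32 ≡ 187^2 = 34969 ≡ 419
533^64 ≡ 419^2 = 175561 ≡ 47
533^128 ≡ 47^2 = 2209 ≡ 136
533^256 ≡ 136^2 = 18496 ≡ 530
533^512 ≡ 530^2 = 280900 ≡ 354
636 = 512 + 64 + 32 + 16 + 8 + 4, so 533^636 ≡ 354·47·419·187·410·143 ≡ 356 (mod 691)
636^2 = 404496 ≡ 261
636^4 ≡ 261^2 = 68121 ≡ 403
636^8 ≡ 403^2 = 162409 ≡ 24
636^16 ≡ 24^2 = 576
636^32 ≡ 576^2 = 331776 ≡ 96
636^64 ≡ 96^2 = 9216 ≡ 233
636^128 ≡ 233^2 = 54289 ≡ 391
636^256 ≡ 391^2 = 152881 ≡ 170
636^512 ≡ 170^2 = 28900 ≡ 569
521 = 512 + 8 + 1, so 636^521 ≡ 569·24·636 ≡ 37 (mod 691)
356·37 = 13172 ≡ 43 (mod 691)
43 ≡ 43 (mod 691), so the signature is genuine.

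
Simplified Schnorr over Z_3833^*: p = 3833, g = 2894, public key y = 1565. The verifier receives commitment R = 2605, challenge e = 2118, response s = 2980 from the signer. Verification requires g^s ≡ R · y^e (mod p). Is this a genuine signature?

g^s mod p:
2894^2 = 8375236 ≡ 131
2894^4 ≡ 131^2 = 17161 ≡ 1829
2894^8 ≡ 1829^2 = 3345241 ≡ 2865
2894^16 ≡ 2865^2 = 8208225 ≡ 1772
2894^32 ≡ 1772^2 = 3139984 ≡ 757
2894^64 ≡ 757^2 = 573049 ≡ 1932
2894^128 ≡ 1932^2 = 3732624 ≡ 3115
2894^256 ≡ 3115^2 = 9703225 ≡ 1902
2894^512 ≡ 1902^2 = 3617604 ≡ 3085
2894^1024 ≡ 3085^2 = 9517225 ≡ 3719
2894^2048 ≡ 3719^2 = 13830961 ≡ 1497
2980 = 2048 + 512 + 256 + 128 + 32 + 4, so 2894^2980 ≡ 1497·3085·1902·3115·757·1829 ≡ 62 (mod 3833)
R · y^e mod p:
1565^2 = 2449225 ≡ 3771
1565^4 ≡ 3771^2 = 14220441 ≡ 11
1565^8 ≡ 11^2 = 121
1565^16 ≡ 121^2 = 14641 ≡ 3142
1565^32 ≡ 3142^2 = 9872164 ≡ 2189
1565^64 ≡ 2189^2 = 4791721 ≡ 471
1565^128 ≡ 471^2 = 221841 ≡ 3360
1565^256 ≡ 3360^2 = 11289600 ≡ 1415
1565^512 ≡ 1415^2 = 2002225 ≡ 1399
1565^1024 ≡ 1399^2 = 1957201 ≡ 2371
1565^2048 ≡ 2371^2 = 5621641 ≡ 2463
2118 = 2048 + 64 + 4 + 2, so 1565^2118 ≡ 2463·471·11·3771 ≡ 3577 (mod 3833)
2605·3577 = 9318085 ≡ 62 (mod 3833)
62 ≡ 62 (mod 3833); signature holds.

genuine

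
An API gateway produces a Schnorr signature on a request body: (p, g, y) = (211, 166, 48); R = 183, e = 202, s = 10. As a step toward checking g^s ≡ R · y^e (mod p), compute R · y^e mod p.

43

48^2 = 2304 ≡ 194
48^4 ≡ 194^2 = 37636 ≡ 78
48^8 ≡ 78^2 = 6084 ≡ 176
48^16 ≡ 176^2 = 30976 ≡ 170
48^32 ≡ 170^2 = 28900 ≡ 204
48^64 ≡ 204^2 = 41616 ≡ 49
48^128 ≡ 49^2 = 2401 ≡ 80
202 = 128 + 64 + 8 + 2, so 48^202 ≡ 80·49·176·194 ≡ 6 (mod 211)
R · y^e ≡ 183·6 = 1098 ≡ 43 (mod 211)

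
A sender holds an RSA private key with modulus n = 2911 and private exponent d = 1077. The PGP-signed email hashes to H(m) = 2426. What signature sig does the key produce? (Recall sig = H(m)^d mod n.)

Squares mod 2911: (H(m))^1≡2426, (H(m))^2≡2345, (H(m))^4≡146, (H(m))^8≡939, (H(m))^16≡2599, (H(m))^32≡1281, (H(m))^64≡2068, (H(m))^128≡365, (H(m))^256≡2230, (H(m))^512≡912, (H(m))^1024≡2109
1077 = 1024 + 32 + 16 + 4 + 1, so (H(m))^1077 ≡ 2109·1281·2599·146·2426 ≡ 1815 (mod 2911)

1815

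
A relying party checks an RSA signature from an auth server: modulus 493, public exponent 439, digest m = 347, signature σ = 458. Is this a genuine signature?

forged

σ^2 ≡ 458^2 = 209764 ≡ 239
σ^4 ≡ 239^2 = 57121 ≡ 426
σ^8 ≡ 426^2 = 181476 ≡ 52
σ^16 ≡ 52^2 = 2704 ≡ 239
σ^32 ≡ 239^2 = 57121 ≡ 426
σ^64 ≡ 426^2 = 181476 ≡ 52
σ^128 ≡ 52^2 = 2704 ≡ 239
σ^256 ≡ 239^2 = 57121 ≡ 426
439 = 256 + 128 + 32 + 16 + 4 + 2 + 1, so σ^439 ≡ 426·239·426·239·426·239·458 ≡ 373 (mod 493)
373 ≠ 347, so verification fails.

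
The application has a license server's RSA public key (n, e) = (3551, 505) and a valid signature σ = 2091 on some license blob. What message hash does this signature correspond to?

σ^2 ≡ 2091^2 = 4372281 ≡ 1000
σ^4 ≡ 1000^2 = 1000000 ≡ 2169
σ^8 ≡ 2169^2 = 4704561 ≡ 3037
σ^16 ≡ 3037^2 = 9223369 ≡ 1422
σ^32 ≡ 1422^2 = 2022084 ≡ 1565
σ^64 ≡ 1565^2 = 2449225 ≡ 2586
σ^128 ≡ 2586^2 = 6687396 ≡ 863
σ^256 ≡ 863^2 = 744769 ≡ 2610
505 = 256 + 128 + 64 + 32 + 16 + 8 + 1, so σ^505 ≡ 2610·863·2586·1565·1422·3037·2091 ≡ 2771 (mod 3551)

2771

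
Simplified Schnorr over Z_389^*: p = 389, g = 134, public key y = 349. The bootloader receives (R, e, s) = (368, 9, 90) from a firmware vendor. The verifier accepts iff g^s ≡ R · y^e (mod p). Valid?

g^s mod p:
Squares mod 389: 134^1≡134, 134^2≡62, 134^4≡343, 134^8≡171, 134^16≡66, 134^32≡77, 134^64≡94
90 = 64 + 16 + 8 + 2, so 134^90 ≡ 94·66·171·62 ≡ 354 (mod 389)
R · y^e mod p:
Squares mod 389: 349^1≡349, 349^2≡44, 349^4≡380, 349^8≡81
9 = 8 + 1, so 349^9 ≡ 81·349 ≡ 261 (mod 389)
368·261 = 96048 ≡ 354 (mod 389)
354 ≡ 354 (mod 389); signature holds.

yes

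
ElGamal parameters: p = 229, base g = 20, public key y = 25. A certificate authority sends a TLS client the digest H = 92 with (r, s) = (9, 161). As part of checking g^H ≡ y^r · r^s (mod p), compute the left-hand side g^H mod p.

Squares mod 229: 20^1≡20, 20^2≡171, 20^4≡158, 20^8≡3, 20^16≡9, 20^32≡81, 20^64≡149
92 = 64 + 16 + 8 + 4, so 20^92 ≡ 149·9·3·158 ≡ 159 (mod 229)

159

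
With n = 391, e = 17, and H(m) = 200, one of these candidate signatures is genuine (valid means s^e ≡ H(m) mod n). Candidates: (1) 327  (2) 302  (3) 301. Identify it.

Candidate 1: Squares mod 391: 327^1≡327, 327^2≡186, 327^4≡188, 327^8≡154, 327^16≡256; 17 = 16 + 1, so 327^17 ≡ 256·327 ≡ 38 (mod 391)
Candidate 2: Squares mod 391: 302^1≡302, 302^2≡101, 302^4≡35, 302^8≡52, 302^16≡358; 17 = 16 + 1, so 302^17 ≡ 358·302 ≡ 200 (mod 391)
  → matches H(m) = 200
Candidate 3: Squares mod 391: 301^1≡301, 301^2≡280, 301^4≡200, 301^8≡118, 301^16≡239; 17 = 16 + 1, so 301^17 ≡ 239·301 ≡ 386 (mod 391)

2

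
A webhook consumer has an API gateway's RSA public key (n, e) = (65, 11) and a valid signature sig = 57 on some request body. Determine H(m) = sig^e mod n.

8

sig^2 ≡ 57^2 = 3249 ≡ 64
sig^4 ≡ 64^2 = 4096 ≡ 1
sig^8 ≡ 1^2 = 1
11 = 8 + 2 + 1, so sig^11 ≡ 1·64·57 ≡ 8 (mod 65)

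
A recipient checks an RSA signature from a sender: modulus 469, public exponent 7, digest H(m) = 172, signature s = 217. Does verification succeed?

fails

Squares mod 469: s^1≡217, s^2≡189, s^4≡77
7 = 4 + 2 + 1, so s^7 ≡ 77·189·217 ≡ 224 (mod 469)
224 ≠ 172, so verification fails.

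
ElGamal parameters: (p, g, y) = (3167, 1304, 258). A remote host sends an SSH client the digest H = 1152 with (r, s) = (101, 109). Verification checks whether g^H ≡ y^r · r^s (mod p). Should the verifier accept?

reject

Left side g^H mod p:
1304^2 = 1700416 ≡ 2904
1304^4 ≡ 2904^2 = 8433216 ≡ 2662
1304^8 ≡ 2662^2 = 7086244 ≡ 1665
1304^16 ≡ 1665^2 = 2772225 ≡ 1100
1304^32 ≡ 1100^2 = 1210000 ≡ 206
1304^64 ≡ 206^2 = 42436 ≡ 1265
1304^128 ≡ 1265^2 = 1600225 ≡ 890
1304^256 ≡ 890^2 = 792100 ≡ 350
1304^512 ≡ 350^2 = 122500 ≡ 2154
1304^1024 ≡ 2154^2 = 4639716 ≡ 61
1152 = 1024 + 128, so 1304^1152 ≡ 61·890 ≡ 451 (mod 3167)
Right side y^r · r^s mod p:
258^2 = 66564 ≡ 57
258^4 ≡ 57^2 = 3249 ≡ 82
258^8 ≡ 82^2 = 6724 ≡ 390
258^16 ≡ 390^2 = 152100 ≡ 84
258^32 ≡ 84^2 = 7056 ≡ 722
258^64 ≡ 722^2 = 521284 ≡ 1896
101 = 64 + 32 + 4 + 1, so 258^101 ≡ 1896·722·82·258 ≡ 1098 (mod 3167)
101^2 = 10201 ≡ 700
101^4 ≡ 700^2 = 490000 ≡ 2282
101^8 ≡ 2282^2 = 5207524 ≡ 976
101^16 ≡ 976^2 = 952576 ≡ 2476
101^32 ≡ 2476^2 = 6130576 ≡ 2431
101^64 ≡ 2431^2 = 5909761 ≡ 139
109 = 64 + 32 + 8 + 4 + 1, so 101^109 ≡ 139·2431·976·2282·101 ≡ 1054 (mod 3167)
1098·1054 = 1157292 ≡ 1337 (mod 3167)
451 ≠ 1337, so verification fails.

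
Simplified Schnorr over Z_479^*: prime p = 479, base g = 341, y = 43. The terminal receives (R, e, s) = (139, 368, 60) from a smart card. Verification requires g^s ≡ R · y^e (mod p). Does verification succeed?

g^s mod p:
Squares mod 479: 341^1≡341, 341^2≡363, 341^4≡44, 341^8≡20, 341^16≡400, 341^32≡14
60 = 32 + 16 + 8 + 4, so 341^60 ≡ 14·400·20·44 ≡ 48 (mod 479)
R · y^e mod p:
Squares mod 479: 43^1≡43, 43^2≡412, 43^4≡178, 43^8≡70, 43^16≡110, 43^32≡125, 43^64≡297, 43^128≡73, 43^256≡60
368 = 256 + 64 + 32 + 16, so 43^368 ≡ 60·297·125·110 ≡ 214 (mod 479)
139·214 = 29746 ≡ 48 (mod 479)
48 ≡ 48 (mod 479); signature holds.

passes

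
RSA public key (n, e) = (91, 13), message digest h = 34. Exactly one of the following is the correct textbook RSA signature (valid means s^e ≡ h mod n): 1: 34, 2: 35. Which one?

Candidate 1: 34^2 = 1156 ≡ 64; 34^4 ≡ 64^2 = 4096 ≡ 1; 34^8 ≡ 1^2 = 1; 13 = 8 + 4 + 1, so 34^13 ≡ 1·1·34 ≡ 34 (mod 91)
  → matches h = 34
Candidate 2: 35^2 = 1225 ≡ 42; 35^4 ≡ 42^2 = 1764 ≡ 35; 35^8 ≡ 35^2 = 1225 ≡ 42; 13 = 8 + 4 + 1, so 35^13 ≡ 42·35·35 ≡ 35 (mod 91)

1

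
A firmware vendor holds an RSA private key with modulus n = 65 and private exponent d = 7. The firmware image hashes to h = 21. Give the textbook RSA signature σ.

Squares mod 65: h^1≡21, h^2≡51, h^4≡1
7 = 4 + 2 + 1, so h^7 ≡ 1·51·21 ≡ 31 (mod 65)

31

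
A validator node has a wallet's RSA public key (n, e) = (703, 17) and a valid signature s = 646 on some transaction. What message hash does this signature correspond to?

s^2 ≡ 646^2 = 417316 ≡ 437
s^4 ≡ 437^2 = 190969 ≡ 456
s^8 ≡ 456^2 = 207936 ≡ 551
s^16 ≡ 551^2 = 303601 ≡ 608
17 = 16 + 1, so s^17 ≡ 608·646 ≡ 494 (mod 703)

494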